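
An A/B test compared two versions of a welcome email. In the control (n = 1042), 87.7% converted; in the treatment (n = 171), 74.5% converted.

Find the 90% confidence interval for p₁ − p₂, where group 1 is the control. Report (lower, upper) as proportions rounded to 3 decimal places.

SE₁ = √(p̂₁(1−p̂₁)/n₁) = √(0.8770·0.1230/1042) = 0.01017; SE₂ = √(0.7450·0.2550/171) = 0.03333.
Independent samples: SE of the difference = √(SE₁² + SE₂²) = √(0.0001034289 + 0.0011108889) = 0.03485.
z* for 90% confidence is 1.645, so the margin of error is 1.645 × 0.03485 = 0.05733.
Point estimate p̂₁ − p̂₂ = 0.8770 − 0.7450 = 0.1320.
0.1320 ± 0.05733 → (0.075, 0.189).

(0.075, 0.189)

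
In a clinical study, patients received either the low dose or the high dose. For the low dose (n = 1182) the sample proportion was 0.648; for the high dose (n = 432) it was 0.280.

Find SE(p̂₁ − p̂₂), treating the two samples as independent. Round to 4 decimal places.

0.0257

Each SE is √(p̂(1−p̂)/n): √(0.6480·0.3520/1182) = 0.01389 and √(0.2800·0.7200/432) = 0.02160.
SE(p̂₁ − p̂₂) = √(SE₁² + SE₂²) = √(0.0001929321 + 0.00046656) = 0.02568, since the two samples are independent.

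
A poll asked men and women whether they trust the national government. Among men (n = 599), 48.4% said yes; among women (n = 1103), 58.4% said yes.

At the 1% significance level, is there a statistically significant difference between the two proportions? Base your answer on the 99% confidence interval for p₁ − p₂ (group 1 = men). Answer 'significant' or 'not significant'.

significant

SE₁ = √(p̂₁(1−p̂₁)/n₁) = √(0.4840·0.5160/599) = 0.02042; SE₂ = √(0.5840·0.4160/1103) = 0.01484.
Independent samples: SE of the difference = √(SE₁² + SE₂²) = √(0.0004169764 + 0.0002202256) = 0.02524.
z* for 99% confidence is 2.576, so the margin of error is 2.576 × 0.02524 = 0.06502.
Point estimate p̂₁ − p̂₂ = 0.4840 − 0.5840 = -0.1000.
-0.1000 ± 0.06502 → (-0.16502, -0.03498).
The interval (-0.16502, -0.03498) does not contain 0, so the difference is significant.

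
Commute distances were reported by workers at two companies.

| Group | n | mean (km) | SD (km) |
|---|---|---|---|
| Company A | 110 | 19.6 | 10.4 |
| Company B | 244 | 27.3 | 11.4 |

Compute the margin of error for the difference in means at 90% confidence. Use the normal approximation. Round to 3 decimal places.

2.025

Per-group SEs: s₁/√n₁ = 10.4/√110 = 0.9916, s₂/√n₂ = 11.4/√244 = 0.7298.
Unpooled SE of the difference: √(0.98327056 + 0.53260804) = 1.2312.
Margin of error = z* · SE = 1.645 × 1.2312 = 2.0253.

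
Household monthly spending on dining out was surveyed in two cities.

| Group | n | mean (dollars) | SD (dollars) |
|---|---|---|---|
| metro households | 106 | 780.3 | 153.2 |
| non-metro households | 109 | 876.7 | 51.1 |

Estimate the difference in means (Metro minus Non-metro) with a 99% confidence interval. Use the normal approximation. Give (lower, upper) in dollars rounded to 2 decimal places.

Per-group SEs: s₁/√n₁ = 153.2/√106 = 14.8801, s₂/√n₂ = 51.1/√109 = 4.8945.
Unpooled SE of the difference: √(221.41737601 + 23.95613025) = 15.6644.
Margin of error = z* · SE = 2.576 × 15.6644 = 40.3515.
x̄₁ − x̄₂ = 780.3 − 876.7 = -96.4000.
CI: -96.4000 ± 40.3515 = (-136.75, -56.05).

(-136.75, -56.05)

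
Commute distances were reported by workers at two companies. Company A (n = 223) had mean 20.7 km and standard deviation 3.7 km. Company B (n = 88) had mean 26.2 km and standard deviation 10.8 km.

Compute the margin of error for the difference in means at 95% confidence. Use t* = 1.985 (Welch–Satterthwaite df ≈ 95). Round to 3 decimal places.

2.338

SE₁ = s₁/√n₁ = 3.7/√223 = 0.2478; SE₂ = 10.8/√88 = 1.1513.
Independent samples, unequal variances: SE_diff = √(SE₁² + SE₂²) = √(0.06140484 + 1.32549169) = 1.1777.
t* = 1.985, so margin of error = 1.985 × 1.1777 = 2.3377.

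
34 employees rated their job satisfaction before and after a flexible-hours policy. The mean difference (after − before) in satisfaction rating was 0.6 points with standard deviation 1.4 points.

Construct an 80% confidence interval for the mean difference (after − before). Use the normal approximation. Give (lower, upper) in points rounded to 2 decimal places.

Paired design: SE = s_d/√n = 1.4/√34 = 0.2401.
z* = 1.282; margin of error = 1.282 × 0.2401 = 0.3078.
0.6 ± 0.3078 → (0.29, 0.91).

(0.29, 0.91)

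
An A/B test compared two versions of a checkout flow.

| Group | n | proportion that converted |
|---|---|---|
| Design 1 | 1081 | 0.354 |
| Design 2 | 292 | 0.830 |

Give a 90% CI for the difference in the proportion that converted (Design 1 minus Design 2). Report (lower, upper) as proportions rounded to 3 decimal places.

The two standard errors are √(0.3540×0.6460/1081) = 0.01454 and √(0.8300×0.1700/292) = 0.02198.
Because the samples are independent, SE_diff = √(0.01454² + 0.02198²) = 0.02635.
Using z* = 1.645 for 90%, ME = 1.645 × 0.02635 = 0.04335.
p̂₁ − p̂₂ = -0.4760; interval -0.4760 ± 0.04335 gives (-0.519, -0.433).

(-0.519, -0.433)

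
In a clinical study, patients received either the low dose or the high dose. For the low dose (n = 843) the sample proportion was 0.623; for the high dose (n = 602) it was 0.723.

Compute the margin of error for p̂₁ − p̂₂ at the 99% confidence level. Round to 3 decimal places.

0.064

Each SE is √(p̂(1−p̂)/n): √(0.6230·0.3770/843) = 0.01669 and √(0.7230·0.2770/602) = 0.01824.
SE(p̂₁ − p̂₂) = √(SE₁² + SE₂²) = √(0.0002785561 + 0.0003326976) = 0.02472, since the two samples are independent.
At 99% confidence z* = 2.576; margin = 2.576 × 0.02472 = 0.06368.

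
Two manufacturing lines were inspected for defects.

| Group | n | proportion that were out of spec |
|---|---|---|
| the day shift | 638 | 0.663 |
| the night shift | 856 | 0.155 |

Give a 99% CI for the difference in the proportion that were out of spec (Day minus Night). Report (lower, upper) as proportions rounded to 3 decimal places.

(0.450, 0.566)

The two standard errors are √(0.6630×0.3370/638) = 0.01871 and √(0.1550×0.8450/856) = 0.01237.
Because the samples are independent, SE_diff = √(0.01871² + 0.01237²) = 0.02243.
Using z* = 2.576 for 99%, ME = 2.576 × 0.02243 = 0.05778.
p̂₁ − p̂₂ = 0.5080; interval 0.5080 ± 0.05778 gives (0.450, 0.566).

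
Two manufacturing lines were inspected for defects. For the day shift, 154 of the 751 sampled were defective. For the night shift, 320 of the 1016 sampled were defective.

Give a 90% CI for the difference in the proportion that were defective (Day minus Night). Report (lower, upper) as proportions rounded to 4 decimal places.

(-0.1440, -0.0758)

First, p̂₁ = 154/751 = 0.2051; p̂₂ = 320/1016 = 0.3150.
The two standard errors are √(0.2051×0.7949/751) = 0.01473 and √(0.3150×0.6850/1016) = 0.01457.
Because the samples are independent, SE_diff = √(0.01473² + 0.01457²) = 0.02072.
Using z* = 1.645 for 90%, ME = 1.645 × 0.02072 = 0.03408.
p̂₁ − p̂₂ = -0.1099; interval -0.1099 ± 0.03408 gives (-0.1440, -0.0758).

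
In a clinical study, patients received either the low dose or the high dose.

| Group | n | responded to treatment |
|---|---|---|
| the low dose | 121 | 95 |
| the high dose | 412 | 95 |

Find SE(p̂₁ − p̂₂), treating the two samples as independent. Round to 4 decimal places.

First, p̂₁ = 95/121 = 0.7851; p̂₂ = 95/412 = 0.2306.
The two standard errors are √(0.7851×0.2149/121) = 0.03734 and √(0.2306×0.7694/412) = 0.02075.
Because the samples are independent, SE_diff = √(0.03734² + 0.02075²) = 0.04272.

0.0427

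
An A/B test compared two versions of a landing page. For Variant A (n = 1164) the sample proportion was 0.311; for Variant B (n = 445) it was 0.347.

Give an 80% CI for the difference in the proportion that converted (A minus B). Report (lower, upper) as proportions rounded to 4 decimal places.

Each SE is √(p̂(1−p̂)/n): √(0.3110·0.6890/1164) = 0.01357 and √(0.3470·0.6530/445) = 0.02257.
SE(p̂₁ − p̂₂) = √(SE₁² + SE₂²) = √(0.0001841449 + 0.0005094049) = 0.02634, since the two samples are independent.
At 80% confidence z* = 1.282; margin = 1.282 × 0.02634 = 0.03377.
The difference is 0.3110 − 0.3470 = -0.0360, so the interval is -0.0360 ± 0.03377 = (-0.0698, -0.0022).

(-0.0698, -0.0022)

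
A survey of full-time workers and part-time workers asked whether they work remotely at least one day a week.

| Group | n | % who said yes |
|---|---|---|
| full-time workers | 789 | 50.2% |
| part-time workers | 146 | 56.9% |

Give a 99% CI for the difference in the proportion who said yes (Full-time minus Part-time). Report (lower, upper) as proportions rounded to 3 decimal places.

(-0.182, 0.048)

The two standard errors are √(0.5020×0.4980/789) = 0.01780 and √(0.5690×0.4310/146) = 0.04098.
Because the samples are independent, SE_diff = √(0.01780² + 0.04098²) = 0.04468.
Using z* = 2.576 for 99%, ME = 2.576 × 0.04468 = 0.11510.
p̂₁ − p̂₂ = -0.0670; interval -0.0670 ± 0.11510 gives (-0.182, 0.048).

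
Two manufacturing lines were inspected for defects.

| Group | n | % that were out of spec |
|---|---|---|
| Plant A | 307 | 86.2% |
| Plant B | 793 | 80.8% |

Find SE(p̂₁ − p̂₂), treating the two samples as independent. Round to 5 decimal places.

The two standard errors are √(0.8620×0.1380/307) = 0.01968 and √(0.8080×0.1920/793) = 0.01399.
Because the samples are independent, SE_diff = √(0.01968² + 0.01399²) = 0.02415.

0.02415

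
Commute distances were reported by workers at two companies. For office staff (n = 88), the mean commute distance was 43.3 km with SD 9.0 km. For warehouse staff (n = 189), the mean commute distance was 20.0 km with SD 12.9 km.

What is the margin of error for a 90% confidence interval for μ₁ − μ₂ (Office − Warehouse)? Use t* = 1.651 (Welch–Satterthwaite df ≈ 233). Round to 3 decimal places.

Per-group SEs: s₁/√n₁ = 9.0/√88 = 0.9594, s₂/√n₂ = 12.9/√189 = 0.9383.
Unpooled SE of the difference: √(0.92044836 + 0.88040689) = 1.3420.
Margin of error = t* · SE = 1.651 × 1.3420 = 2.2156.

2.216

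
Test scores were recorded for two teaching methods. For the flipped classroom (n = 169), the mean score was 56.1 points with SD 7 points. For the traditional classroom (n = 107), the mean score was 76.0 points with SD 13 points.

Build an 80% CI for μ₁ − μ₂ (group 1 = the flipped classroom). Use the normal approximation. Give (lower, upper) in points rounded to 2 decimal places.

(-21.65, -18.15)

Per-group SEs: s₁/√n₁ = 7/√169 = 0.5385, s₂/√n₂ = 13/√107 = 1.2568.
Unpooled SE of the difference: √(0.28998225 + 1.57954624) = 1.3673.
Margin of error = z* · SE = 1.282 × 1.3673 = 1.7529.
x̄₁ − x̄₂ = 56.1 − 76.0 = -19.9000.
CI: -19.9000 ± 1.7529 = (-21.65, -18.15).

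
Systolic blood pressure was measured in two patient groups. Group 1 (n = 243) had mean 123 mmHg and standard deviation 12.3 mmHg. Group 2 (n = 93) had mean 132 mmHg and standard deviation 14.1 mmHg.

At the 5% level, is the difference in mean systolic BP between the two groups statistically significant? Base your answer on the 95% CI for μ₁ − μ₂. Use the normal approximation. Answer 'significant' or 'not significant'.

SE₁ = s₁/√n₁ = 12.3/√243 = 0.7890; SE₂ = 14.1/√93 = 1.4621.
Independent samples, unequal variances: SE_diff = √(SE₁² + SE₂²) = √(0.622521 + 2.13773641) = 1.6614.
z* = 1.960, so margin of error = 1.960 × 1.6614 = 3.2563.
Difference in means = 123 − 132 = -9.0000.
-9.0000 ± 3.2563 → (-12.2563, -5.7437).
The interval (-12.2563, -5.7437) does not contain 0, so the difference is significant.

significant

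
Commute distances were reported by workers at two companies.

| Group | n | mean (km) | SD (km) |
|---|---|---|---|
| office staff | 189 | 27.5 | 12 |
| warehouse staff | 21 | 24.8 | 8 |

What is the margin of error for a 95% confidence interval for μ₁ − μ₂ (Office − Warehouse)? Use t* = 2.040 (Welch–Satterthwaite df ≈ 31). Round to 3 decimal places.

3.982

Standard errors of each mean: 12/√189 = 0.8729 and 8/√21 = 1.7457.
SE(x̄₁ − x̄₂) = √(0.8729² + 1.7457²) = 1.9518 for independent samples with unequal variances.
With t* = 2.040, the margin is 2.040 × 1.9518 = 3.9817.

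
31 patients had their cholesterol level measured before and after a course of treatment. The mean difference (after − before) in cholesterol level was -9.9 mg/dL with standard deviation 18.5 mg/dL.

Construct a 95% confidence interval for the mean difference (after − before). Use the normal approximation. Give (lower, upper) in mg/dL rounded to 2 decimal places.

(-16.41, -3.39)

This is a matched-pairs design, so SE = s_d/√n = 18.5/√31 = 3.3227.
Margin = 1.960 × 3.3227 = 6.5125; the interval is -9.9 ± 6.5125 = (-16.41, -3.39).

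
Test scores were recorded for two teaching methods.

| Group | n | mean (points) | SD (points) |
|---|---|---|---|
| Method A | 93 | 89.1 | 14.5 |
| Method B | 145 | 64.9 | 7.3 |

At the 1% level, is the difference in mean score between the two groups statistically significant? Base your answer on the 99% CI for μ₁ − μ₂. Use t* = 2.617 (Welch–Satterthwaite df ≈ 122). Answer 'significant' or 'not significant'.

significant

Per-group SEs: s₁/√n₁ = 14.5/√93 = 1.5036, s₂/√n₂ = 7.3/√145 = 0.6062.
Unpooled SE of the difference: √(2.26081296 + 0.36747844) = 1.6212.
Margin of error = t* · SE = 2.617 × 1.6212 = 4.2427.
x̄₁ − x̄₂ = 89.1 − 64.9 = 24.2000.
CI: 24.2000 ± 4.2427 = (19.9573, 28.4427).
The interval (19.9573, 28.4427) does not contain 0, so the difference is significant.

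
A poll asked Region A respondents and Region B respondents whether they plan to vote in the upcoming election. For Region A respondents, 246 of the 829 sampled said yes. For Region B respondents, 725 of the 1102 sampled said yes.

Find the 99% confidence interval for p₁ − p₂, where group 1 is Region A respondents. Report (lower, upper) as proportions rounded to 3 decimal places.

(-0.416, -0.306)

First, p̂₁ = 246/829 = 0.2967; p̂₂ = 725/1102 = 0.6579.
The two standard errors are √(0.2967×0.7033/829) = 0.01587 and √(0.6579×0.3421/1102) = 0.01429.
Because the samples are independent, SE_diff = √(0.01587² + 0.01429²) = 0.02136.
Using z* = 2.576 for 99%, ME = 2.576 × 0.02136 = 0.05502.
p̂₁ − p̂₂ = -0.3612; interval -0.3612 ± 0.05502 gives (-0.416, -0.306).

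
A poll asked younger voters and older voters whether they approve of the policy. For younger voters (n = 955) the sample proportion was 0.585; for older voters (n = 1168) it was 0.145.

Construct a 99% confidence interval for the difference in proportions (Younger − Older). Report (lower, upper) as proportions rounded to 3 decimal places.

SE₁ = √(p̂₁(1−p̂₁)/n₁) = √(0.5850·0.4150/955) = 0.01594; SE₂ = √(0.1450·0.8550/1168) = 0.01030.
Independent samples: SE of the difference = √(SE₁² + SE₂²) = √(0.0002540836 + 0.00010609) = 0.01898.
z* for 99% confidence is 2.576, so the margin of error is 2.576 × 0.01898 = 0.04889.
Point estimate p̂₁ − p̂₂ = 0.5850 − 0.1450 = 0.4400.
0.4400 ± 0.04889 → (0.391, 0.489).

(0.391, 0.489)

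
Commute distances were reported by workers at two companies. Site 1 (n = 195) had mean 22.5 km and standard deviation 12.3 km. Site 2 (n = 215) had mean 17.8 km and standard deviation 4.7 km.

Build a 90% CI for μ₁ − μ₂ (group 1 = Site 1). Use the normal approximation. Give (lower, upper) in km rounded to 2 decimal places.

Standard errors of each mean: 12.3/√195 = 0.8808 and 4.7/√215 = 0.3205.
SE(x̄₁ − x̄₂) = √(0.8808² + 0.3205²) = 0.9373 for independent samples with unequal variances.
With z* = 1.645, the margin is 1.645 × 0.9373 = 1.5419.
x̄₁ − x̄₂ = 22.5 − 17.8 = 4.7000; the interval is 4.7000 ± 1.5419 = (3.16, 6.24).

(3.16, 6.24)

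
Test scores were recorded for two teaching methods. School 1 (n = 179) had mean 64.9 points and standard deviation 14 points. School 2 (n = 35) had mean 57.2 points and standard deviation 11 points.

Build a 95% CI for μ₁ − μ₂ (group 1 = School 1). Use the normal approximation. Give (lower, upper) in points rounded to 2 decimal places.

(3.52, 11.88)

Standard errors of each mean: 14/√179 = 1.0464 and 11/√35 = 1.8593.
SE(x̄₁ − x̄₂) = √(1.0464² + 1.8593²) = 2.1335 for independent samples with unequal variances.
With z* = 1.960, the margin is 1.960 × 2.1335 = 4.1817.
x̄₁ − x̄₂ = 64.9 − 57.2 = 7.7000; the interval is 7.7000 ± 4.1817 = (3.52, 11.88).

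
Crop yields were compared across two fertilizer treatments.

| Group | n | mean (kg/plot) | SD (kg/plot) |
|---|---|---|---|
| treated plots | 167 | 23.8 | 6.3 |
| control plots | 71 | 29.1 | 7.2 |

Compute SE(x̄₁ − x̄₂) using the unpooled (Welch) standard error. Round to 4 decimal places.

0.9838

SE₁ = s₁/√n₁ = 6.3/√167 = 0.4875; SE₂ = 7.2/√71 = 0.8545.
Independent samples, unequal variances: SE_diff = √(SE₁² + SE₂²) = √(0.23765625 + 0.73017025) = 0.9838.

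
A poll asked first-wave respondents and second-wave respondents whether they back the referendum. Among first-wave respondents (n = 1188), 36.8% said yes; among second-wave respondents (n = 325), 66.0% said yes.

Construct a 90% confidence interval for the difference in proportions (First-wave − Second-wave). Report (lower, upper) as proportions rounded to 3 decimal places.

Each SE is √(p̂(1−p̂)/n): √(0.3680·0.6320/1188) = 0.01399 and √(0.6600·0.3400/325) = 0.02628.
SE(p̂₁ − p̂₂) = √(SE₁² + SE₂²) = √(0.0001957201 + 0.0006906384) = 0.02977, since the two samples are independent.
At 90% confidence z* = 1.645; margin = 1.645 × 0.02977 = 0.04897.
The difference is 0.3680 − 0.6600 = -0.2920, so the interval is -0.2920 ± 0.04897 = (-0.341, -0.243).

(-0.341, -0.243)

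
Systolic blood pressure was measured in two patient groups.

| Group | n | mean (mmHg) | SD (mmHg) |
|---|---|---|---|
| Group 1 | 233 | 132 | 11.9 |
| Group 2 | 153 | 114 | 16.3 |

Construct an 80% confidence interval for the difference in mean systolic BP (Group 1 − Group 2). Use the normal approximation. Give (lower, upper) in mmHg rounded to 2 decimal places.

(16.04, 19.96)

SE₁ = s₁/√n₁ = 11.9/√233 = 0.7796; SE₂ = 16.3/√153 = 1.3178.
Independent samples, unequal variances: SE_diff = √(SE₁² + SE₂²) = √(0.60777616 + 1.73659684) = 1.5311.
z* = 1.282, so margin of error = 1.282 × 1.5311 = 1.9629.
Difference in means = 132 − 114 = 18.0000.
18.0000 ± 1.9629 → (16.04, 19.96).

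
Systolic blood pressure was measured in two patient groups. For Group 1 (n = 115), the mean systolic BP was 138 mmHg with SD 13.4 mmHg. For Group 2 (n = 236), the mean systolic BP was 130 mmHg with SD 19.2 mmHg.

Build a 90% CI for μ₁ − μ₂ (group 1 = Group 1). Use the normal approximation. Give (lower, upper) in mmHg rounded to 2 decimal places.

(5.09, 10.91)

Per-group SEs: s₁/√n₁ = 13.4/√115 = 1.2496, s₂/√n₂ = 19.2/√236 = 1.2498.
Unpooled SE of the difference: √(1.56150016 + 1.56200004) = 1.7673.
Margin of error = z* · SE = 1.645 × 1.7673 = 2.9072.
x̄₁ − x̄₂ = 138 − 130 = 8.0000.
CI: 8.0000 ± 2.9072 = (5.09, 10.91).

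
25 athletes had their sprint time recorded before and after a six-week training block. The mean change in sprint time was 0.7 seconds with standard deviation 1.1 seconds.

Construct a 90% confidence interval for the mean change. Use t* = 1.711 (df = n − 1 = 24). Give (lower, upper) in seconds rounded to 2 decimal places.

(0.32, 1.08)

This is a matched-pairs design, so SE = s_d/√n = 1.1/√25 = 0.2200.
Margin = 1.711 × 0.2200 = 0.3764; the interval is 0.7 ± 0.3764 = (0.32, 1.08).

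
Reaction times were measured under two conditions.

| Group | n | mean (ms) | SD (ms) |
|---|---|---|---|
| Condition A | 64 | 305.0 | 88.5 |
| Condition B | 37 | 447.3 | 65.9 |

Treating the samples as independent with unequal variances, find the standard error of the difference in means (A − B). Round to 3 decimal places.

SE₁ = s₁/√n₁ = 88.5/√64 = 11.0625; SE₂ = 65.9/√37 = 10.8339.
Independent samples, unequal variances: SE_diff = √(SE₁² + SE₂²) = √(122.37890625 + 117.37338921) = 15.4839.

15.484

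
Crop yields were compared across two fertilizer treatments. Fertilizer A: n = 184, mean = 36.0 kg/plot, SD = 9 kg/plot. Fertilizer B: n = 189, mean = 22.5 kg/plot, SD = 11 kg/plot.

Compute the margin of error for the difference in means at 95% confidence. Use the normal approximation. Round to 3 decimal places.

Per-group SEs: s₁/√n₁ = 9/√184 = 0.6635, s₂/√n₂ = 11/√189 = 0.8001.
Unpooled SE of the difference: √(0.44023225 + 0.64016001) = 1.0394.
Margin of error = z* · SE = 1.960 × 1.0394 = 2.0372.

2.037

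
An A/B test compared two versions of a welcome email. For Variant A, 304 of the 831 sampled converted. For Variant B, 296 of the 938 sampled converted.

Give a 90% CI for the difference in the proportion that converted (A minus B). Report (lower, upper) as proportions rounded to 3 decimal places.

(0.013, 0.087)

Sample proportions: 304/831 = 0.3658, 296/938 = 0.3156.
Each SE is √(p̂(1−p̂)/n): √(0.3658·0.6342/831) = 0.01671 and √(0.3156·0.6844/938) = 0.01517.
SE(p̂₁ − p̂₂) = √(SE₁² + SE₂²) = √(0.0002792241 + 0.0002301289) = 0.02257, since the two samples are independent.
At 90% confidence z* = 1.645; margin = 1.645 × 0.02257 = 0.03713.
The difference is 0.3658 − 0.3156 = 0.0502, so the interval is 0.0502 ± 0.03713 = (0.013, 0.087).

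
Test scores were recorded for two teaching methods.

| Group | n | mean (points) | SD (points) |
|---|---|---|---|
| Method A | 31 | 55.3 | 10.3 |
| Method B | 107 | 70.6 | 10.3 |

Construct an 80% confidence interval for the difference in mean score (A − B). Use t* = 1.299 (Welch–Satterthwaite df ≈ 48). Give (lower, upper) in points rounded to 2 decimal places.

SE₁ = s₁/√n₁ = 10.3/√31 = 1.8499; SE₂ = 10.3/√107 = 0.9957.
Independent samples, unequal variances: SE_diff = √(SE₁² + SE₂²) = √(3.42213001 + 0.99141849) = 2.1008.
t* = 1.299, so margin of error = 1.299 × 2.1008 = 2.7289.
Difference in means = 55.3 − 70.6 = -15.3000.
-15.3000 ± 2.7289 → (-18.03, -12.57).

(-18.03, -12.57)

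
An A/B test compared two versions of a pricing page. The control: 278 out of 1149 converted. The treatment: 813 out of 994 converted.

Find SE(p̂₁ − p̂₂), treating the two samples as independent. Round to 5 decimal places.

0.01759

First, p̂₁ = 278/1149 = 0.2419; p̂₂ = 813/994 = 0.8179.
The two standard errors are √(0.2419×0.7581/1149) = 0.01263 and √(0.8179×0.1821/994) = 0.01224.
Because the samples are independent, SE_diff = √(0.01263² + 0.01224²) = 0.01759.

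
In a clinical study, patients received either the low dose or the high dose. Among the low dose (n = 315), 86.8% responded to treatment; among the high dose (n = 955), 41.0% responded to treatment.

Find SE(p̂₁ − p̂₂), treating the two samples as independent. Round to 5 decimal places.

SE₁ = √(p̂₁(1−p̂₁)/n₁) = √(0.8680·0.1320/315) = 0.01907; SE₂ = √(0.4100·0.5900/955) = 0.01592.
Independent samples: SE of the difference = √(SE₁² + SE₂²) = √(0.0003636649 + 0.0002534464) = 0.02484.

0.02484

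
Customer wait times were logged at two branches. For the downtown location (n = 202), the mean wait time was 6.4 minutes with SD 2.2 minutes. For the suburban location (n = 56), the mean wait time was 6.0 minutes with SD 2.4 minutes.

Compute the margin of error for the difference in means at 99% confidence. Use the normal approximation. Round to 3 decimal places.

0.917

Per-group SEs: s₁/√n₁ = 2.2/√202 = 0.1548, s₂/√n₂ = 2.4/√56 = 0.3207.
Unpooled SE of the difference: √(0.02396304 + 0.10284849) = 0.3561.
Margin of error = z* · SE = 2.576 × 0.3561 = 0.9173.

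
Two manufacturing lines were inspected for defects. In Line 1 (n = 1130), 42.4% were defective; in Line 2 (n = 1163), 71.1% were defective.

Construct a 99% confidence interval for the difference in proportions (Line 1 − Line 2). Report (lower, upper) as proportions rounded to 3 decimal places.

Each SE is √(p̂(1−p̂)/n): √(0.4240·0.5760/1130) = 0.01470 and √(0.7110·0.2890/1163) = 0.01329.
SE(p̂₁ − p̂₂) = √(SE₁² + SE₂²) = √(0.00021609 + 0.0001766241) = 0.01982, since the two samples are independent.
At 99% confidence z* = 2.576; margin = 2.576 × 0.01982 = 0.05106.
The difference is 0.4240 − 0.7110 = -0.2870, so the interval is -0.2870 ± 0.05106 = (-0.338, -0.236).

(-0.338, -0.236)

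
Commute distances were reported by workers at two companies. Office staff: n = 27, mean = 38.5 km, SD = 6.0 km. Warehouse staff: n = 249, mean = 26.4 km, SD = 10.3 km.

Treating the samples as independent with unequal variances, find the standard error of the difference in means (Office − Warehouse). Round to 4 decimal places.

1.3264

Per-group SEs: s₁/√n₁ = 6.0/√27 = 1.1547, s₂/√n₂ = 10.3/√249 = 0.6527.
Unpooled SE of the difference: √(1.33333209 + 0.42601729) = 1.3264.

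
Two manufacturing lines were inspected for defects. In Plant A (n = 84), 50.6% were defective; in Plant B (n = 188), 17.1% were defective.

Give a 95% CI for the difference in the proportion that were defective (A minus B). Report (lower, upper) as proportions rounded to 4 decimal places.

Each SE is √(p̂(1−p̂)/n): √(0.5060·0.4940/84) = 0.05455 and √(0.1710·0.8290/188) = 0.02746.
SE(p̂₁ − p̂₂) = √(SE₁² + SE₂²) = √(0.0029757025 + 0.0007540516) = 0.06107, since the two samples are independent.
At 95% confidence z* = 1.960; margin = 1.960 × 0.06107 = 0.11970.
The difference is 0.5060 − 0.1710 = 0.3350, so the interval is 0.3350 ± 0.11970 = (0.2153, 0.4547).

(0.2153, 0.4547)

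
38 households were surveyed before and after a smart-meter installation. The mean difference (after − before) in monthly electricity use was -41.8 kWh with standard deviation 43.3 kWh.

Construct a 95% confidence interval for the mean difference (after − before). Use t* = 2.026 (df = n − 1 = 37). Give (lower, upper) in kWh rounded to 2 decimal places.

(-56.03, -27.57)

This is a matched-pairs design, so SE = s_d/√n = 43.3/√38 = 7.0242.
Margin = 2.026 × 7.0242 = 14.2310; the interval is -41.8 ± 14.2310 = (-56.03, -27.57).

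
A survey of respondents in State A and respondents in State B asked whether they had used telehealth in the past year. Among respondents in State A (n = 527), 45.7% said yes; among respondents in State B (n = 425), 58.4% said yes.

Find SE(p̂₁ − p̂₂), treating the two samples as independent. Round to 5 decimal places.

The two standard errors are √(0.4570×0.5430/527) = 0.02170 and √(0.5840×0.4160/425) = 0.02391.
Because the samples are independent, SE_diff = √(0.02170² + 0.02391²) = 0.03229.

0.03229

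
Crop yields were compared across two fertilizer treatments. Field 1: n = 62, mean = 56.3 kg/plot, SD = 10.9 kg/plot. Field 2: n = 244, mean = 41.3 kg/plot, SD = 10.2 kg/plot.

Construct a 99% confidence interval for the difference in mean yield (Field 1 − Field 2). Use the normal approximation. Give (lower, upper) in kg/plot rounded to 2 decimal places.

(11.06, 18.94)

Per-group SEs: s₁/√n₁ = 10.9/√62 = 1.3843, s₂/√n₂ = 10.2/√244 = 0.6530.
Unpooled SE of the difference: √(1.91628649 + 0.426409) = 1.5306.
Margin of error = z* · SE = 2.576 × 1.5306 = 3.9428.
x̄₁ − x̄₂ = 56.3 − 41.3 = 15.0000.
CI: 15.0000 ± 3.9428 = (11.06, 18.94).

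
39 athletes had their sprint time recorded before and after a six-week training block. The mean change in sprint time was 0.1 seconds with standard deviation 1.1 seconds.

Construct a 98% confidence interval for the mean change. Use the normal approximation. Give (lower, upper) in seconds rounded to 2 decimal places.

(-0.31, 0.51)

This is a matched-pairs design, so SE = s_d/√n = 1.1/√39 = 0.1761.
Margin = 2.326 × 0.1761 = 0.4096; the interval is 0.1 ± 0.4096 = (-0.31, 0.51).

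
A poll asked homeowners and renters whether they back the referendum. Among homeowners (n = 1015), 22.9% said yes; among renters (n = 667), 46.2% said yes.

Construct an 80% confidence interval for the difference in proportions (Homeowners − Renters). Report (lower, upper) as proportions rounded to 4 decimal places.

(-0.2630, -0.2030)

Each SE is √(p̂(1−p̂)/n): √(0.2290·0.7710/1015) = 0.01319 and √(0.4620·0.5380/667) = 0.01930.
SE(p̂₁ − p̂₂) = √(SE₁² + SE₂²) = √(0.0001739761 + 0.00037249) = 0.02338, since the two samples are independent.
At 80% confidence z* = 1.282; margin = 1.282 × 0.02338 = 0.02997.
The difference is 0.2290 − 0.4620 = -0.2330, so the interval is -0.2330 ± 0.02997 = (-0.2630, -0.2030).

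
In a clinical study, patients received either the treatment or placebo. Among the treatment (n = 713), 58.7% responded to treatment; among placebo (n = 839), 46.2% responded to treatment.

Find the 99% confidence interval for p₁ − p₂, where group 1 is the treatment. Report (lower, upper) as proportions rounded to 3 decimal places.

(0.060, 0.190)

The two standard errors are √(0.5870×0.4130/713) = 0.01844 and √(0.4620×0.5380/839) = 0.01721.
Because the samples are independent, SE_diff = √(0.01844² + 0.01721²) = 0.02522.
Using z* = 2.576 for 99%, ME = 2.576 × 0.02522 = 0.06497.
p̂₁ − p̂₂ = 0.1250; interval 0.1250 ± 0.06497 gives (0.060, 0.190).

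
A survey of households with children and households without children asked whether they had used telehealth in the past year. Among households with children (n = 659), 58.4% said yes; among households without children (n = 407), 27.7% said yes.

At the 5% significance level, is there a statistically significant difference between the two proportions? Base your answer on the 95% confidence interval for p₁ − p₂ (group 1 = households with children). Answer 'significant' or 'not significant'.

SE₁ = √(p̂₁(1−p̂₁)/n₁) = √(0.5840·0.4160/659) = 0.01920; SE₂ = √(0.2770·0.7230/407) = 0.02218.
Independent samples: SE of the difference = √(SE₁² + SE₂²) = √(0.00036864 + 0.0004919524) = 0.02934.
z* for 95% confidence is 1.960, so the margin of error is 1.960 × 0.02934 = 0.05751.
Point estimate p̂₁ − p̂₂ = 0.5840 − 0.2770 = 0.3070.
0.3070 ± 0.05751 → (0.24949, 0.36451).
The interval (0.24949, 0.36451) does not contain 0, so the difference is significant.

significant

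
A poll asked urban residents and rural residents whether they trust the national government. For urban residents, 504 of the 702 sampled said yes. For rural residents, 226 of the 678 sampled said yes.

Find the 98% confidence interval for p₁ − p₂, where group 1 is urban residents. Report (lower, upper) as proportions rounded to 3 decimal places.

(0.327, 0.442)

First, p̂₁ = 504/702 = 0.7179; p̂₂ = 226/678 = 0.3333.
The two standard errors are √(0.7179×0.2821/702) = 0.01698 and √(0.3333×0.6667/678) = 0.01810.
Because the samples are independent, SE_diff = √(0.01698² + 0.01810²) = 0.02482.
Using z* = 2.326 for 98%, ME = 2.326 × 0.02482 = 0.05773.
p̂₁ − p̂₂ = 0.3846; interval 0.3846 ± 0.05773 gives (0.327, 0.442).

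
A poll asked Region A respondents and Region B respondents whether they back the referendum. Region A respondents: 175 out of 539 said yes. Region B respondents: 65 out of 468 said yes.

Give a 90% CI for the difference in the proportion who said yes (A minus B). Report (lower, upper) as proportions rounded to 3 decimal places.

(0.143, 0.228)

Sample proportions: 175/539 = 0.3247, 65/468 = 0.1389.
Each SE is √(p̂(1−p̂)/n): √(0.3247·0.6753/539) = 0.02017 and √(0.1389·0.8611/468) = 0.01599.
SE(p̂₁ − p̂₂) = √(SE₁² + SE₂²) = √(0.0004068289 + 0.0002556801) = 0.02574, since the two samples are independent.
At 90% confidence z* = 1.645; margin = 1.645 × 0.02574 = 0.04234.
The difference is 0.3247 − 0.1389 = 0.1858, so the interval is 0.1858 ± 0.04234 = (0.143, 0.228).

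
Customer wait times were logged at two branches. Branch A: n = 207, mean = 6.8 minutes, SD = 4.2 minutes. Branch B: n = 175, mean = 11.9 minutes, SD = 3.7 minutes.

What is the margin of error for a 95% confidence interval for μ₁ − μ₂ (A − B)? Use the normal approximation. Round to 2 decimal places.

0.79

Standard errors of each mean: 4.2/√207 = 0.2919 and 3.7/√175 = 0.2797.
SE(x̄₁ − x̄₂) = √(0.2919² + 0.2797²) = 0.4043 for independent samples with unequal variances.
With z* = 1.960, the margin is 1.960 × 0.4043 = 0.7924.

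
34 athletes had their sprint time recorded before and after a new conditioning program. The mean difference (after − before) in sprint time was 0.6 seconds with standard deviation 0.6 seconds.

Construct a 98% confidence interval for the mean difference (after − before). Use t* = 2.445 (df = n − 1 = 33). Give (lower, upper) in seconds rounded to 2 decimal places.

Paired design: SE = s_d/√n = 0.6/√34 = 0.1029.
t* = 2.445; margin of error = 2.445 × 0.1029 = 0.2516.
0.6 ± 0.2516 → (0.35, 0.85).

(0.35, 0.85)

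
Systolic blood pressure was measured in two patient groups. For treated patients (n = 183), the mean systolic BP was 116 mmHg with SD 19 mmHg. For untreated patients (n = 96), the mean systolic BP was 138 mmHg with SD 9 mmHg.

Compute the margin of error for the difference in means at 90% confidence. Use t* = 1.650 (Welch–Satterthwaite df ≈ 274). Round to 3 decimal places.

2.769

SE₁ = s₁/√n₁ = 19/√183 = 1.4045; SE₂ = 9/√96 = 0.9186.
Independent samples, unequal variances: SE_diff = √(SE₁² + SE₂²) = √(1.97262025 + 0.84382596) = 1.6782.
t* = 1.650, so margin of error = 1.650 × 1.6782 = 2.7690.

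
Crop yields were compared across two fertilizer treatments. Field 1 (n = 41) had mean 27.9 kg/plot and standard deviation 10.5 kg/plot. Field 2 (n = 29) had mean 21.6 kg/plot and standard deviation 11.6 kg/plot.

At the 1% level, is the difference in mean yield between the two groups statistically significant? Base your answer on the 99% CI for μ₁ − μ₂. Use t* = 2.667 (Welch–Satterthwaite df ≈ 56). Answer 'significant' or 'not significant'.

not significant

Per-group SEs: s₁/√n₁ = 10.5/√41 = 1.6398, s₂/√n₂ = 11.6/√29 = 2.1541.
Unpooled SE of the difference: √(2.68894404 + 4.64014681) = 2.7072.
Margin of error = t* · SE = 2.667 × 2.7072 = 7.2201.
x̄₁ − x̄₂ = 27.9 − 21.6 = 6.3000.
CI: 6.3000 ± 7.2201 = (-0.9201, 13.5201).
The interval (-0.9201, 13.5201) contains 0, so the difference is not significant.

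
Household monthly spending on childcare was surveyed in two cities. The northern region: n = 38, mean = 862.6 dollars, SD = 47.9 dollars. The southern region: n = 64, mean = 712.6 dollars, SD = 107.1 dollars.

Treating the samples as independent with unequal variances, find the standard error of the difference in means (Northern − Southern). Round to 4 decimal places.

SE₁ = s₁/√n₁ = 47.9/√38 = 7.7704; SE₂ = 107.1/√64 = 13.3875.
Independent samples, unequal variances: SE_diff = √(SE₁² + SE₂²) = √(60.37911616 + 179.22515625) = 15.4792.

15.4792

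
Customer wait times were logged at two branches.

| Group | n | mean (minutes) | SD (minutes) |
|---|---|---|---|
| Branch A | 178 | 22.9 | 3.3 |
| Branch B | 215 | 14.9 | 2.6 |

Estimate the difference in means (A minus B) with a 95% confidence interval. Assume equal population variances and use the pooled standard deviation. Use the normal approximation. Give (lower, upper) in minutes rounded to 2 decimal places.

Pooled variance s_p² = [177·3.3² + 214·2.6²] / (178+215−2) = 8.6296, so s_p = 2.9376.
SE_diff = s_p·√(1/n₁ + 1/n₂) = 2.9376·√(1/178 + 1/215) = 0.2977.
z* = 1.960; margin = 1.960 × 0.2977 = 0.5835.
Difference = 22.9 − 14.9 = 8.0000.
8.0000 ± 0.5835 → (7.42, 8.58).

(7.42, 8.58)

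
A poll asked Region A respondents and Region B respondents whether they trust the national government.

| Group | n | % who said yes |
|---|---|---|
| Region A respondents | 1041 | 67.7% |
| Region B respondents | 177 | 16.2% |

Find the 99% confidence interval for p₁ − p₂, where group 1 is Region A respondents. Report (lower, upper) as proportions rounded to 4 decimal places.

The two standard errors are √(0.6770×0.3230/1041) = 0.01449 and √(0.1620×0.8380/177) = 0.02769.
Because the samples are independent, SE_diff = √(0.01449² + 0.02769²) = 0.03125.
Using z* = 2.576 for 99%, ME = 2.576 × 0.03125 = 0.08050.
p̂₁ − p̂₂ = 0.5150; interval 0.5150 ± 0.08050 gives (0.4345, 0.5955).

(0.4345, 0.5955)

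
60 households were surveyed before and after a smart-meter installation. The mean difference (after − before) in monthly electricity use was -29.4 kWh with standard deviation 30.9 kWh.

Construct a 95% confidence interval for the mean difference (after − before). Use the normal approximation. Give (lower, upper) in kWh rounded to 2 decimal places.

(-37.22, -21.58)

Paired design: SE = s_d/√n = 30.9/√60 = 3.9892.
z* = 1.960; margin of error = 1.960 × 3.9892 = 7.8188.
-29.4 ± 7.8188 → (-37.22, -21.58).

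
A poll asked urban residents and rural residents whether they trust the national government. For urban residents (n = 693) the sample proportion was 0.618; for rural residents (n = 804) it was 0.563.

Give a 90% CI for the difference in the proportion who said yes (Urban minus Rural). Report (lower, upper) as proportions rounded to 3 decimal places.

The two standard errors are √(0.6180×0.3820/693) = 0.01846 and √(0.5630×0.4370/804) = 0.01749.
Because the samples are independent, SE_diff = √(0.01846² + 0.01749²) = 0.02543.
Using z* = 1.645 for 90%, ME = 1.645 × 0.02543 = 0.04183.
p̂₁ − p̂₂ = 0.0550; interval 0.0550 ± 0.04183 gives (0.013, 0.097).

(0.013, 0.097)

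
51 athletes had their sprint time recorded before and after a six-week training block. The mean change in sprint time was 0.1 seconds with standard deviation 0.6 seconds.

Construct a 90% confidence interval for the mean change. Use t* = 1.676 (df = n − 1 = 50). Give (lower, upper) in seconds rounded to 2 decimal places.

This is a matched-pairs design, so SE = s_d/√n = 0.6/√51 = 0.0840.
Margin = 1.676 × 0.0840 = 0.1408; the interval is 0.1 ± 0.1408 = (-0.04, 0.24).

(-0.04, 0.24)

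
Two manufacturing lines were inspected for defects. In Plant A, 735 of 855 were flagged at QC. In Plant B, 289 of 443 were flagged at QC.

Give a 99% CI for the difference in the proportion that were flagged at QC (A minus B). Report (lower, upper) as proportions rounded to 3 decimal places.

Sample proportions: 735/855 = 0.8596, 289/443 = 0.6524.
Each SE is √(p̂(1−p̂)/n): √(0.8596·0.1404/855) = 0.01188 and √(0.6524·0.3476/443) = 0.02263.
SE(p̂₁ − p̂₂) = √(SE₁² + SE₂²) = √(0.0001411344 + 0.0005121169) = 0.02556, since the two samples are independent.
At 99% confidence z* = 2.576; margin = 2.576 × 0.02556 = 0.06584.
The difference is 0.8596 − 0.6524 = 0.2072, so the interval is 0.2072 ± 0.06584 = (0.141, 0.273).

(0.141, 0.273)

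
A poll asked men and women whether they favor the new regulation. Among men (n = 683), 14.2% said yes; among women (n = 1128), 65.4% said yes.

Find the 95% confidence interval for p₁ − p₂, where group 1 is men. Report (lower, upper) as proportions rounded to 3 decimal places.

(-0.550, -0.474)

The two standard errors are √(0.1420×0.8580/683) = 0.01336 and √(0.6540×0.3460/1128) = 0.01416.
Because the samples are independent, SE_diff = √(0.01336² + 0.01416²) = 0.01947.
Using z* = 1.960 for 95%, ME = 1.960 × 0.01947 = 0.03816.
p̂₁ − p̂₂ = -0.5120; interval -0.5120 ± 0.03816 gives (-0.550, -0.474).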